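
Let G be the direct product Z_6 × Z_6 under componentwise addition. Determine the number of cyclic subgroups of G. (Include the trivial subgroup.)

20

A cyclic subgroup of order d is generated by each of its φ(d) elements of order d, so the cyclic subgroups of order d number (#elements of order d)/φ(d).
Cyclic subgroups by order — order 1: 1; order 2: 3; order 3: 4; order 6: 12.
Total: 20.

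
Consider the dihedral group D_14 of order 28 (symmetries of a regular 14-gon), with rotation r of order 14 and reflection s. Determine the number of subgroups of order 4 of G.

|G| = 28 and 4 | 28, so subgroups of order 4 are possible by Lagrange.
The subgroups of order 4 are: {e, r^7, r^3s, r^10s}; {e, r^7, r^4s, r^11s}; {e, r^7, r^5s, r^12s}; {e, r^7, r^6s, r^13s}; … (7 in all).
So G has 7 subgroups of order 4.

7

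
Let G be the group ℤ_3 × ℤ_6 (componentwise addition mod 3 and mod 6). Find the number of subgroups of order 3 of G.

4

|G| = 18 and 3 | 18, so subgroups of order 3 are possible by Lagrange.
The subgroups of order 3 are: {(0,0), (0,2), (0,4)}; {(0,0), (1,0), (2,0)}; {(0,0), (1,2), (2,4)}; {(0,0), (1,4), (2,2)}.
So G has 4 subgroups of order 3.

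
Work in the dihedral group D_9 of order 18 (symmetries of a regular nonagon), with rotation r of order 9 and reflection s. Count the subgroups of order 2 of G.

9

|G| = 18 and 2 | 18, so subgroups of order 2 are possible by Lagrange.
The subgroups of order 2 are: {e, r^2s}; {e, r^3s}; {e, r^4s}; {e, r^5s}; … (9 in all).
So G has 9 subgroups of order 2.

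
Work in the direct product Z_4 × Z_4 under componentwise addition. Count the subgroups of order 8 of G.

|G| = 16 and 8 | 16, so subgroups of order 8 are possible by Lagrange.
The subgroups of order 8 are: {(0,0), (0,1), (0,2), (0,3), (2,0), (2,1), (2,2), (2,3)}; {(0,0), (0,2), (1,0), (1,2), (2,0), (2,2), (3,0), (3,2)}; {(0,0), (0,2), (1,1), (1,3), (2,0), (2,2), (3,1), (3,3)}.
So G has 3 subgroups of order 8.

3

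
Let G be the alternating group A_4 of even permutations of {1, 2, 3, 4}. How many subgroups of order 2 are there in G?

|G| = 12 and 2 | 12, so subgroups of order 2 are possible by Lagrange.
The subgroups of order 2 are: {e, (1 2)(3 4)}; {e, (1 3)(2 4)}; {e, (1 4)(2 3)}.
So G has 3 subgroups of order 2.

3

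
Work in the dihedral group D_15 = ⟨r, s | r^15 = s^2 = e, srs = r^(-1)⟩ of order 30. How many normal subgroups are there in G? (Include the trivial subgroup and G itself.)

G has 28 subgroups. Checking conjugation-invariance by order — order 1: 1/1 normal; order 2: 0/15 normal; order 3: 1/1 normal; order 5: 1/1 normal; order 6: 0/5 normal; order 10: 0/3 normal; order 15: 1/1 normal; order 30: 1/1 normal.
Total normal subgroups: 5.

5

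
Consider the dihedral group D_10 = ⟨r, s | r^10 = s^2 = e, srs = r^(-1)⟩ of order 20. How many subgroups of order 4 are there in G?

5

|G| = 20 and 4 | 20, so subgroups of order 4 are possible by Lagrange.
The subgroups of order 4 are: {e, r^5, r^2s, r^7s}; {e, r^5, r^3s, r^8s}; {e, r^5, r^4s, r^9s}; {e, r^5, s, r^5s}; … (5 in all).
So G has 5 subgroups of order 4.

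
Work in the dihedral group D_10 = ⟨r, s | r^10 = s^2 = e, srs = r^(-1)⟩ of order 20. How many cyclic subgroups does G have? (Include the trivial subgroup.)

14

Group the elements of G by the cyclic subgroup they generate; each cyclic subgroup of order d accounts for φ(d) elements.
Cyclic subgroups by order — order 1: 1; order 2: 11; order 5: 1; order 10: 1.
Total: 14.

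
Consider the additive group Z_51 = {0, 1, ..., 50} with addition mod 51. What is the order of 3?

17

In Z_51, the order of an element a is n/gcd(a, n).
gcd(3, 51) = 3, so |⟨3⟩| = 51/3 = 17.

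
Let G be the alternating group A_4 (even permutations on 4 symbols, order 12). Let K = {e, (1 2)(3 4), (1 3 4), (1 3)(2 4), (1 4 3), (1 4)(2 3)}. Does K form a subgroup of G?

Closure fails: (1 4 3) ∘ (1 2)(3 4) = (1 2 4) ∉ K. So K is not a subgroup.

No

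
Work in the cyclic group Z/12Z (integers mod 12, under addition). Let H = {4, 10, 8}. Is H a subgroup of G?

No

The identity 0 ∉ H, so H is not a subgroup.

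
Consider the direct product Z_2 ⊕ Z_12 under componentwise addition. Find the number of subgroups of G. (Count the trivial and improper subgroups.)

16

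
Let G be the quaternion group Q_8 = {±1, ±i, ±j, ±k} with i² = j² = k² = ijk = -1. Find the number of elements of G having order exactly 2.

1

The elements of order 2 are: -1.
That's 1.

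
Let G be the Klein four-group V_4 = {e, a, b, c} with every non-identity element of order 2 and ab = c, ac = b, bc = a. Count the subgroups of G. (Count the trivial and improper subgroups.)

|G| = 4, so by Lagrange every subgroup order divides 4. Divisors: 1, 2, 4.
Subgroups by order — order 1: 1; order 2: 3; order 4: 1.
Total: 1 + 3 + 1 = 5.

5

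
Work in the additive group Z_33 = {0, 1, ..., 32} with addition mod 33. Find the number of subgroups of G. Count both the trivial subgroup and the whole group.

4

A cyclic group of order 33 has exactly one subgroup for each divisor of 33.
Divisors of 33: 1, 3, 11, 33.
So Z_33 has 4 subgroups.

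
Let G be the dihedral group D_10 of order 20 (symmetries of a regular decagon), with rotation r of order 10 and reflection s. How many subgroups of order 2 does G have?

11

|G| = 20 and 2 | 20, so subgroups of order 2 are possible by Lagrange.
The subgroups of order 2 are: {e, r^2s}; {e, r^3s}; {e, r^4s}; {e, r^5}; … (11 in all).
So G has 11 subgroups of order 2.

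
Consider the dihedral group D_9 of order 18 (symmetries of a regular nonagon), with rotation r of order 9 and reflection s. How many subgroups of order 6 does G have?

3

|G| = 18 and 6 | 18, so subgroups of order 6 are possible by Lagrange.
The subgroups of order 6 are: {e, r^3, r^6, r^2s, r^5s, r^8s}; {e, r^3, r^6, s, r^3s, r^6s}; {e, r^3, r^6, rs, r^4s, r^7s}.
So G has 3 subgroups of order 6.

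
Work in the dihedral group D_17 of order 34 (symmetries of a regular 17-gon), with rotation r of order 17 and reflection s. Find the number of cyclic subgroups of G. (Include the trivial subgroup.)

19

Group the elements of G by the cyclic subgroup they generate; each cyclic subgroup of order d accounts for φ(d) elements.
Cyclic subgroups by order — order 1: 1; order 2: 17; order 17: 1.
Total: 19.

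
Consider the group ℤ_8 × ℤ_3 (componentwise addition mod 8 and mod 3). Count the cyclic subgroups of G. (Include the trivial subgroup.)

A cyclic subgroup of order d is generated by each of its φ(d) elements of order d, so the cyclic subgroups of order d number (#elements of order d)/φ(d).
Cyclic subgroups by order — order 1: 1; order 2: 1; order 3: 1; order 4: 1; order 6: 1; order 8: 1; order 12: 1; order 24: 1.
Total: 8.

8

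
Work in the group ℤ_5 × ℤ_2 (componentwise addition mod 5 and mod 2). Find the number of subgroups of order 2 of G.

1

|G| = 10 and 2 | 10, so subgroups of order 2 are possible by Lagrange.
The subgroups of order 2 are: {(0,0), (0,1)}.
So G has 1 subgroup of order 2.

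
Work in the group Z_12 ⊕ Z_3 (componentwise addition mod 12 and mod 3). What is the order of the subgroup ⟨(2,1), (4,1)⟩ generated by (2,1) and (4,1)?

18

|⟨(2,1)⟩| = 6 and |⟨(4,1)⟩| = 3, so |H| is a multiple of lcm(6, 3) = 6 and divides |G| = 36.
Closing under the operation: H = {(0,0), (0,1), (0,2), (2,0), (2,1), (2,2), (4,0), (4,1), (4,2), (6,0), (6,1), (6,2), (8,0), (8,1), (8,2), (10,0), (10,1), (10,2)}, so |H| = 18.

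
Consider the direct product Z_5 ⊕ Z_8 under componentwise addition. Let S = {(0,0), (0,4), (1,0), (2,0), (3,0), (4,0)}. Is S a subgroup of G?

|S| = 6 does not divide |G| = 40, so by Lagrange S is not a subgroup.

No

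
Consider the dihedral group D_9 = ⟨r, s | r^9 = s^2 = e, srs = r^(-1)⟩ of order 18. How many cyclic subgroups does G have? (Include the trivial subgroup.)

12

Each element a generates a cyclic subgroup ⟨a⟩; distinct elements may generate the same one (a cyclic group of order d has φ(d) generators).
Cyclic subgroups by order — order 1: 1; order 2: 9; order 3: 1; order 9: 1.
Total: 12.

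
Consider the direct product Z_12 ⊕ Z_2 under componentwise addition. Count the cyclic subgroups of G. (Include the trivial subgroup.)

Each element a generates a cyclic subgroup ⟨a⟩; distinct elements may generate the same one (a cyclic group of order d has φ(d) generators).
Cyclic subgroups by order — order 1: 1; order 2: 3; order 3: 1; order 4: 2; order 6: 3; order 12: 2.
Total: 12.

12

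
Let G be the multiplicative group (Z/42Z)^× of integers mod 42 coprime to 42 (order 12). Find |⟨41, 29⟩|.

4

|⟨41⟩| = 2 and |⟨29⟩| = 2, so |H| is a multiple of lcm(2, 2) = 2 and divides |G| = 12.
Closing under the operation: H = {1, 13, 29, 41}, so |H| = 4.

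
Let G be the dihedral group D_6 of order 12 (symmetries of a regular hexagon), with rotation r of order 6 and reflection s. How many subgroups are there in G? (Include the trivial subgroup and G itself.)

|G| = 12, so by Lagrange every subgroup order divides 12. Divisors: 1, 2, 3, 4, 6, 12.
Subgroups by order — order 1: 1; order 2: 7; order 3: 1; order 4: 3; order 6: 3; order 12: 1.
Total: 1 + 7 + 1 + 3 + 3 + 1 = 16.

16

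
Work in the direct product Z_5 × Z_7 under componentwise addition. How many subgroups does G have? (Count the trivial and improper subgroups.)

|G| = 35, so by Lagrange every subgroup order divides 35. Divisors: 1, 5, 7, 35.
Subgroups by order — order 1: 1; order 5: 1; order 7: 1; order 35: 1.
Total: 1 + 1 + 1 + 1 = 4.

4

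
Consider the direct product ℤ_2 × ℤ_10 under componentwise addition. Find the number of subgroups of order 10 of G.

|G| = 20 and 10 | 20, so subgroups of order 10 are possible by Lagrange.
The subgroups of order 10 are: {(0,0), (0,1), (0,2), (0,3), (0,4), (0,5), (0,6), (0,7), (0,8), (0,9)}; {(0,0), (0,2), (0,4), (0,6), (0,8), (1,0), (1,2), (1,4), (1,6), (1,8)}; {(0,0), (0,2), (0,4), (0,6), (0,8), (1,1), (1,3), (1,5), (1,7), (1,9)}.
So G has 3 subgroups of order 10.

3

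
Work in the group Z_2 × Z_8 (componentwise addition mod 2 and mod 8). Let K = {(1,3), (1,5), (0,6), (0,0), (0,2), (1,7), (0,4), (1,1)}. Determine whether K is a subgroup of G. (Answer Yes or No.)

Yes

|K| = 8 divides |G| = 16, consistent with Lagrange.
K contains the identity, every element's inverse is in K, and K is closed under +: it is a subgroup.
In fact K = ⟨(1,5)⟩.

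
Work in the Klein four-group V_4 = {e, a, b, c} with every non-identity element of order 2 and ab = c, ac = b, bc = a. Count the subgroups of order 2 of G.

3

|G| = 4 and 2 | 4, so subgroups of order 2 are possible by Lagrange.
The subgroups of order 2 are: {e, a}; {e, b}; {e, c}.
So G has 3 subgroups of order 2.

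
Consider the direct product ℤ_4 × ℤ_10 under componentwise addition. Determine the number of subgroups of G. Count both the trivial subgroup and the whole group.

16

|G| = 40, so by Lagrange every subgroup order divides 40. Divisors: 1, 2, 4, 5, 8, 10, 20, 40.
Subgroups by order — order 1: 1; order 2: 3; order 4: 3; order 5: 1; order 8: 1; order 10: 3; order 20: 3; order 40: 1.
Total: 1 + 3 + 3 + 1 + 1 + 3 + 3 + 1 = 16.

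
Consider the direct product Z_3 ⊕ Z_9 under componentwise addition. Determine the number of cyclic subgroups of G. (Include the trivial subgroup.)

Group the elements of G by the cyclic subgroup they generate; each cyclic subgroup of order d accounts for φ(d) elements.
Cyclic subgroups by order — order 1: 1; order 3: 4; order 9: 3.
Total: 8.

8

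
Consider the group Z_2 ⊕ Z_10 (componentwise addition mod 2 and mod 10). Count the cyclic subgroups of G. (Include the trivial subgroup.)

8

A cyclic subgroup of order d is generated by each of its φ(d) elements of order d, so the cyclic subgroups of order d number (#elements of order d)/φ(d).
Cyclic subgroups by order — order 1: 1; order 2: 3; order 5: 1; order 10: 3.
Total: 8.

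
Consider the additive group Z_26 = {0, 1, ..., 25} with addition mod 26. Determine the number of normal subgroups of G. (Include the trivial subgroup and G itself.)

4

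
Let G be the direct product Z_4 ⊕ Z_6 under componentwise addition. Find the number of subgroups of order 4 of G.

|G| = 24 and 4 | 24, so subgroups of order 4 are possible by Lagrange.
The subgroups of order 4 are: {(0,0), (0,3), (2,0), (2,3)}; {(0,0), (1,0), (2,0), (3,0)}; {(0,0), (1,3), (2,0), (3,3)}.
So G has 3 subgroups of order 4.

3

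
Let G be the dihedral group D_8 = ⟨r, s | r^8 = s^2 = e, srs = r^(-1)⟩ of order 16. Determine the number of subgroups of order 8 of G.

3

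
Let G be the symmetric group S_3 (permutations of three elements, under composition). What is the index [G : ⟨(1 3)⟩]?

3

|⟨(1 3)⟩| = 2 and |G| = 6.
By Lagrange, [G : H] = |G|/|H| = 6/2 = 3.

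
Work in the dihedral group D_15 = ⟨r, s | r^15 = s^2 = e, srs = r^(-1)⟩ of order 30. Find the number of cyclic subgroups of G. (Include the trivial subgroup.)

19

Each element a generates a cyclic subgroup ⟨a⟩; distinct elements may generate the same one (a cyclic group of order d has φ(d) generators).
Cyclic subgroups by order — order 1: 1; order 2: 15; order 3: 1; order 5: 1; order 15: 1.
Total: 19.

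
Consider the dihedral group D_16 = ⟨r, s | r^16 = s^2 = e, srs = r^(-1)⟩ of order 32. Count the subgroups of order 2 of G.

17

|G| = 32 and 2 | 32, so subgroups of order 2 are possible by Lagrange.
The subgroups of order 2 are: {e, r^10s}; {e, r^11s}; {e, r^12s}; {e, r^13s}; … (17 in all).
So G has 17 subgroups of order 2.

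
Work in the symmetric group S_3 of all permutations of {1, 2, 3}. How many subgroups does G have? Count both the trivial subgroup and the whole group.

6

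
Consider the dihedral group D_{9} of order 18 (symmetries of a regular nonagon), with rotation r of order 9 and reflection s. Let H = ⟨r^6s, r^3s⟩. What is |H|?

|⟨r^6s⟩| = 2 and |⟨r^3s⟩| = 2, so |H| is a multiple of lcm(2, 2) = 2 and divides |G| = 18.
Closing under the operation: H = {e, r^3, r^6, s, r^3s, r^6s}, so |H| = 6.

6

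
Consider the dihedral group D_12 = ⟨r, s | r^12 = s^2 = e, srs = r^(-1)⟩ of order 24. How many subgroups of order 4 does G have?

|G| = 24 and 4 | 24, so subgroups of order 4 are possible by Lagrange.
The subgroups of order 4 are: {e, r^6, r^4s, r^10s}; {e, r^6, r^5s, r^11s}; {e, r^6, r^2s, r^8s}; {e, r^3, r^6, r^9}; … (7 in all).
So G has 7 subgroups of order 4.

7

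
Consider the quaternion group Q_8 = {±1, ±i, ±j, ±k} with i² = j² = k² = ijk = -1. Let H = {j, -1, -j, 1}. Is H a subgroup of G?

Yes

|H| = 4 divides |G| = 8, consistent with Lagrange.
H contains the identity, every element's inverse is in H, and H is closed under ·: it is a subgroup.
In fact H = ⟨j⟩.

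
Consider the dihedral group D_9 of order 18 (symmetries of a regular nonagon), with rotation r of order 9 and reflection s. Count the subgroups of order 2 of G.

|G| = 18 and 2 | 18, so subgroups of order 2 are possible by Lagrange.
The subgroups of order 2 are: {e, r^2s}; {e, r^3s}; {e, r^4s}; {e, r^5s}; … (9 in all).
So G has 9 subgroups of order 2.

9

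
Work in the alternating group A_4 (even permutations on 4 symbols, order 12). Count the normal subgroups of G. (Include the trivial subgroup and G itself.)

3

G has 10 subgroups. Checking conjugation-invariance by order — order 1: 1/1 normal; order 2: 0/3 normal; order 3: 0/4 normal; order 4: 1/1 normal; order 12: 1/1 normal.
Total normal subgroups: 3.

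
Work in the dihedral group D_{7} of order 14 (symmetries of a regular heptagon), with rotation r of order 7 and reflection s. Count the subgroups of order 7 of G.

1

|G| = 14 and 7 | 14, so subgroups of order 7 are possible by Lagrange.
The subgroups of order 7 are: {e, r, r^2, r^3, r^4, r^5, r^6}.
So G has 1 subgroup of order 7.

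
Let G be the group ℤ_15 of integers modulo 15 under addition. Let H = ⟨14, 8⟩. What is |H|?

15

|⟨14⟩| = 15 and |⟨8⟩| = 15, so |H| is a multiple of lcm(15, 15) = 15 and divides |G| = 15.
Closing {14, 8} under the group operation gives all of G, so |H| = 15.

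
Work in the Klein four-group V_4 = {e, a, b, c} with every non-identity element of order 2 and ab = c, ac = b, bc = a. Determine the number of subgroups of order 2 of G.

3

|G| = 4 and 2 | 4, so subgroups of order 2 are possible by Lagrange.
The subgroups of order 2 are: {e, a}; {e, b}; {e, c}.
So G has 3 subgroups of order 2.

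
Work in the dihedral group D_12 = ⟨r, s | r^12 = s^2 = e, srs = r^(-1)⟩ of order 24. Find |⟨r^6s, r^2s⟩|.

|⟨r^6s⟩| = 2 and |⟨r^2s⟩| = 2, so |H| is a multiple of lcm(2, 2) = 2 and divides |G| = 24.
Closing under the operation: H = {e, r^4, r^8, r^2s, r^6s, r^10s}, so |H| = 6.

6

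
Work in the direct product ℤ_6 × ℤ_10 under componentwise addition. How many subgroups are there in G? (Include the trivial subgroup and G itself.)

|G| = 60, so by Lagrange every subgroup order divides 60. Divisors: 1, 2, 3, 4, 5, 6, 10, 12, 15, 20, 30, 60.
Subgroups by order — order 1: 1; order 2: 3; order 3: 1; order 4: 1; order 5: 1; order 6: 3; order 10: 3; order 12: 1; order 15: 1; order 20: 1; order 30: 3; order 60: 1.
Total: 1 + 3 + 1 + 1 + 1 + 3 + 3 + 1 + 1 + 1 + 3 + 1 = 20.

20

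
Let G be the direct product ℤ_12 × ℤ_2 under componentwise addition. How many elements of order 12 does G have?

An element (a,b) has order lcm(ord(a), ord(b)); count pairs with lcm equal to 12.
Enumerating gives 8 such elements.

8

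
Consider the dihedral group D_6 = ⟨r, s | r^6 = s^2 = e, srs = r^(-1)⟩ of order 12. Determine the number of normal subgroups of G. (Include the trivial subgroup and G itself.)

G has 16 subgroups. Checking conjugation-invariance by order — order 1: 1/1 normal; order 2: 1/7 normal; order 3: 1/1 normal; order 4: 0/3 normal; order 6: 3/3 normal; order 12: 1/1 normal.
Total normal subgroups: 7.

7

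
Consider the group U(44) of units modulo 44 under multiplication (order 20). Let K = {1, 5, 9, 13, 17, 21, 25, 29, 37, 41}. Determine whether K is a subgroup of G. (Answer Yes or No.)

|K| = 10 divides |G| = 20, consistent with Lagrange.
K contains the identity, every element's inverse is in K, and K is closed under ·: it is a subgroup.
In fact K = ⟨41⟩.

Yes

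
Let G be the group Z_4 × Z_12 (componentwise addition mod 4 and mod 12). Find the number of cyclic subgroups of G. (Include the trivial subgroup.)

Each element a generates a cyclic subgroup ⟨a⟩; distinct elements may generate the same one (a cyclic group of order d has φ(d) generators).
Cyclic subgroups by order — order 1: 1; order 2: 3; order 3: 1; order 4: 6; order 6: 3; order 12: 6.
Total: 20.

20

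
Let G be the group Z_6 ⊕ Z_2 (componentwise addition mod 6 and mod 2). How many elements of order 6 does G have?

An element (a,b) has order lcm(ord(a), ord(b)); count pairs with lcm equal to 6.
Enumerating gives 6 such elements.

6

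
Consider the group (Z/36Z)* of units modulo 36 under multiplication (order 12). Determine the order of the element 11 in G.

6

Compute successive powers of 11 mod 36: 11, 13, 35, 25, 23, 1; 11^6 ≡ 1 (mod 36).
So |⟨11⟩| = 6.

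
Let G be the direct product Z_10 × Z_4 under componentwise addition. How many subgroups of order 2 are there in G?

3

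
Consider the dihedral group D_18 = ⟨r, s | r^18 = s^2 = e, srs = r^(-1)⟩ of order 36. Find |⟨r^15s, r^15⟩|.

|⟨r^15s⟩| = 2 and |⟨r^15⟩| = 6, so |H| is a multiple of lcm(2, 6) = 6 and divides |G| = 36.
Closing under the operation: H = {e, r^3, r^6, r^9, r^12, r^15, s, r^3s, r^6s, r^9s, r^12s, r^15s}, so |H| = 12.

12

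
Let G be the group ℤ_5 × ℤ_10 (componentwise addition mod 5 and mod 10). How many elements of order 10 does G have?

An element (a,b) has order lcm(ord(a), ord(b)); count pairs with lcm equal to 10.
Enumerating gives 24 such elements.

24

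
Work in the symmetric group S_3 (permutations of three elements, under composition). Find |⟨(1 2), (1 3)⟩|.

|⟨(1 2)⟩| = 2 and |⟨(1 3)⟩| = 2, so |H| is a multiple of lcm(2, 2) = 2 and divides |G| = 6.
Closing {(1 2), (1 3)} under the group operation gives all of G, so |H| = 6.

6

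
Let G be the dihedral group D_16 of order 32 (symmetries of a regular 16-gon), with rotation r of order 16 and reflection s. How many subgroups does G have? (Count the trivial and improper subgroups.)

36

|G| = 32, so by Lagrange every subgroup order divides 32. Divisors: 1, 2, 4, 8, 16, 32.
Subgroups by order — order 1: 1; order 2: 17; order 4: 9; order 8: 5; order 16: 3; order 32: 1.
Total: 1 + 17 + 9 + 5 + 3 + 1 = 36.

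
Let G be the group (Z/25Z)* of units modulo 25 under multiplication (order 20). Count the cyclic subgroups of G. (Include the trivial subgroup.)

Each element a generates a cyclic subgroup ⟨a⟩; distinct elements may generate the same one (a cyclic group of order d has φ(d) generators).
Cyclic subgroups by order — order 1: 1; order 2: 1; order 4: 1; order 5: 1; order 10: 1; order 20: 1.
Total: 6.

6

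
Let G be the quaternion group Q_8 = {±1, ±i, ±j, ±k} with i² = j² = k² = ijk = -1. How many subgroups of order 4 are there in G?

3

|G| = 8 and 4 | 8, so subgroups of order 4 are possible by Lagrange.
The subgroups of order 4 are: {1, -1, i, -i}; {1, -1, j, -j}; {1, -1, k, -k}.
So G has 3 subgroups of order 4.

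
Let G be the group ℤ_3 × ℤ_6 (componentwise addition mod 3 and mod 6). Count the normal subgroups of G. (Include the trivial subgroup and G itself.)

12

G is abelian, so every subgroup is normal.
G has 12 subgroups in total, hence 12 normal subgroups.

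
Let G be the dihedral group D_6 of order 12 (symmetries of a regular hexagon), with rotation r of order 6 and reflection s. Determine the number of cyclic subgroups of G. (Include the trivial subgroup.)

10

Each element a generates a cyclic subgroup ⟨a⟩; distinct elements may generate the same one (a cyclic group of order d has φ(d) generators).
Cyclic subgroups by order — order 1: 1; order 2: 7; order 3: 1; order 6: 1.
Total: 10.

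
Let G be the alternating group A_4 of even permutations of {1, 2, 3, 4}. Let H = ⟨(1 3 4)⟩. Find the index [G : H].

4

|⟨(1 3 4)⟩| = 3 and |G| = 12.
By Lagrange, [G : H] = |G|/|H| = 12/3 = 4.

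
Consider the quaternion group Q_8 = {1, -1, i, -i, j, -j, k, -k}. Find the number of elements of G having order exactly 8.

0

No element of G has order 8 (even though 8 | 8).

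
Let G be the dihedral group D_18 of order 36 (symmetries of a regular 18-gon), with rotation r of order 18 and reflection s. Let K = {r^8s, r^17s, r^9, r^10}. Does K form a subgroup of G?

The identity e ∉ K, so K is not a subgroup.

No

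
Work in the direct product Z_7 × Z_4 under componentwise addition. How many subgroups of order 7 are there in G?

|G| = 28 and 7 | 28, so subgroups of order 7 are possible by Lagrange.
The subgroups of order 7 are: {(0,0), (1,0), (2,0), (3,0), (4,0), (5,0), (6,0)}.
So G has 1 subgroup of order 7.

1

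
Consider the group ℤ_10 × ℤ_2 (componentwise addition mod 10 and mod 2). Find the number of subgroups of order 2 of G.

3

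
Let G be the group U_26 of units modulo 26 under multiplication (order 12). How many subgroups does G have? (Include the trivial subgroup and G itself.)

6

|G| = 12, so by Lagrange every subgroup order divides 12. Divisors: 1, 2, 3, 4, 6, 12.
Subgroups by order — order 1: 1; order 2: 1; order 3: 1; order 4: 1; order 6: 1; order 12: 1.
Total: 1 + 1 + 1 + 1 + 1 + 1 = 6.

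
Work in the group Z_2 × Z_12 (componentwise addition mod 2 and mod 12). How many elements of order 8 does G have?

An element (a,b) has order lcm(ord(a), ord(b)); count pairs with lcm equal to 8.
Enumerating gives 0 such elements.

0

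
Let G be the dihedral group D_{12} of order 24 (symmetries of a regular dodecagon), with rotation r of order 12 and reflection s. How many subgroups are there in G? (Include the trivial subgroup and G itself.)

|G| = 24, so by Lagrange every subgroup order divides 24. Divisors: 1, 2, 3, 4, 6, 8, 12, 24.
Subgroups by order — order 1: 1; order 2: 13; order 3: 1; order 4: 7; order 6: 5; order 8: 3; order 12: 3; order 24: 1.
Total: 1 + 13 + 1 + 7 + 5 + 3 + 3 + 1 = 34.

34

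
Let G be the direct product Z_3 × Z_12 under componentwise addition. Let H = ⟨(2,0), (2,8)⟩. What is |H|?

|⟨(2,0)⟩| = 3 and |⟨(2,8)⟩| = 3, so |H| is a multiple of lcm(3, 3) = 3 and divides |G| = 36.
Closing under the operation: H = {(0,0), (0,4), (0,8), (1,0), (1,4), (1,8), (2,0), (2,4), (2,8)}, so |H| = 9.

9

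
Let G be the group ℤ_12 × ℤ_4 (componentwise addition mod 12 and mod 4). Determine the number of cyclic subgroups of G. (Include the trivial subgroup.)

Group the elements of G by the cyclic subgroup they generate; each cyclic subgroup of order d accounts for φ(d) elements.
Cyclic subgroups by order — order 1: 1; order 2: 3; order 3: 1; order 4: 6; order 6: 3; order 12: 6.
Total: 20.

20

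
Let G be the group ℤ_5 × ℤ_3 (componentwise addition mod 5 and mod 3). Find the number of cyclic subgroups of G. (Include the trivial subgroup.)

A cyclic subgroup of order d is generated by each of its φ(d) elements of order d, so the cyclic subgroups of order d number (#elements of order d)/φ(d).
Cyclic subgroups by order — order 1: 1; order 3: 1; order 5: 1; order 15: 1.
Total: 4.

4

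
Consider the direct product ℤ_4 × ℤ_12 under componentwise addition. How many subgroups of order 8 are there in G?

3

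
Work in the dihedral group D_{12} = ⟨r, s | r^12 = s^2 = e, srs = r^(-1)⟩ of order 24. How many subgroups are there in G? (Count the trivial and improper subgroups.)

34

|G| = 24, so by Lagrange every subgroup order divides 24. Divisors: 1, 2, 3, 4, 6, 8, 12, 24.
Subgroups by order — order 1: 1; order 2: 13; order 3: 1; order 4: 7; order 6: 5; order 8: 3; order 12: 3; order 24: 1.
Total: 1 + 13 + 1 + 7 + 5 + 3 + 3 + 1 = 34.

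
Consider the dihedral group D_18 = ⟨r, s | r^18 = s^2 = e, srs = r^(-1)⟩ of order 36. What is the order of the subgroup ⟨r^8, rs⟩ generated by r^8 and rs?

|⟨r^8⟩| = 9 and |⟨rs⟩| = 2, so |H| is a multiple of lcm(9, 2) = 18 and divides |G| = 36.
Closing under the operation: H = {e, r^2, r^4, r^6, r^8, r^10, r^12, r^14, r^16, rs, r^3s, r^5s, r^7s, r^9s, r^11s, r^13s, r^15s, r^17s}, so |H| = 18.

18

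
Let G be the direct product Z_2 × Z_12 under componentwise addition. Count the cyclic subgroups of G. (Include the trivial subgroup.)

12

Group the elements of G by the cyclic subgroup they generate; each cyclic subgroup of order d accounts for φ(d) elements.
Cyclic subgroups by order — order 1: 1; order 2: 3; order 3: 1; order 4: 2; order 6: 3; order 12: 2.
Total: 12.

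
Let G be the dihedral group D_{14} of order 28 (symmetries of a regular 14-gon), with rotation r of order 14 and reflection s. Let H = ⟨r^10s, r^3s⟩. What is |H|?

|⟨r^10s⟩| = 2 and |⟨r^3s⟩| = 2, so |H| is a multiple of lcm(2, 2) = 2 and divides |G| = 28.
Closing under the operation: H = {e, r^7, r^3s, r^10s}, so |H| = 4.

4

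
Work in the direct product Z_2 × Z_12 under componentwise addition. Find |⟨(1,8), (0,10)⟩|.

12

|⟨(1,8)⟩| = 6 and |⟨(0,10)⟩| = 6, so |H| is a multiple of lcm(6, 6) = 6 and divides |G| = 24.
Closing under the operation: H = {(0,0), (0,2), (0,4), (0,6), (0,8), (0,10), (1,0), (1,2), (1,4), (1,6), (1,8), (1,10)}, so |H| = 12.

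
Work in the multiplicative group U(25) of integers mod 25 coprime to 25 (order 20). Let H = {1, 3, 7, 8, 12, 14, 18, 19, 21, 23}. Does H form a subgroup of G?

No

3 ∈ H but its inverse 17 ∉ H, so H is not a subgroup.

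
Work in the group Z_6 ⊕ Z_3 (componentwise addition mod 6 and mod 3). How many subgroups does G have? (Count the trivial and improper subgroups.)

12

|G| = 18, so by Lagrange every subgroup order divides 18. Divisors: 1, 2, 3, 6, 9, 18.
Subgroups by order — order 1: 1; order 2: 1; order 3: 4; order 6: 4; order 9: 1; order 18: 1.
Total: 1 + 1 + 4 + 4 + 1 + 1 = 12.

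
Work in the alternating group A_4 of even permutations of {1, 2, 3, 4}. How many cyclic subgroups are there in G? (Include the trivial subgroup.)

8

A cyclic subgroup of order d is generated by each of its φ(d) elements of order d, so the cyclic subgroups of order d number (#elements of order d)/φ(d).
Cyclic subgroups by order — order 1: 1; order 2: 3; order 3: 4.
Total: 8.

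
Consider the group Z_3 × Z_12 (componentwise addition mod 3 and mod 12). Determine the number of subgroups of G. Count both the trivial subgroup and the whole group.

18

|G| = 36, so by Lagrange every subgroup order divides 36. Divisors: 1, 2, 3, 4, 6, 9, 12, 18, 36.
Subgroups by order — order 1: 1; order 2: 1; order 3: 4; order 4: 1; order 6: 4; order 9: 1; order 12: 4; order 18: 1; order 36: 1.
Total: 1 + 1 + 4 + 1 + 4 + 1 + 4 + 1 + 1 = 18.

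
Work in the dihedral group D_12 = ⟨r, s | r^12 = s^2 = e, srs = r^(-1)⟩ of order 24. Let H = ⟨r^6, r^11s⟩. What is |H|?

|⟨r^6⟩| = 2 and |⟨r^11s⟩| = 2, so |H| is a multiple of lcm(2, 2) = 2 and divides |G| = 24.
Closing under the operation: H = {e, r^6, r^5s, r^11s}, so |H| = 4.

4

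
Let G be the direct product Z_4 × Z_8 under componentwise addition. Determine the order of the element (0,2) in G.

4

The order of (0,2) in Z_4 × Z_8 is lcm(ord(0) in Z_4, ord(2) in Z_8).
ord(0) = 1 and ord(2) = 4, so |⟨(0,2)⟩| = lcm(1, 4) = 4.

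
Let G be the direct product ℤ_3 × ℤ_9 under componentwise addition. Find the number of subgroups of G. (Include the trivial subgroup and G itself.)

|G| = 27, so by Lagrange every subgroup order divides 27. Divisors: 1, 3, 9, 27.
Subgroups by order — order 1: 1; order 3: 4; order 9: 4; order 27: 1.
Total: 1 + 4 + 4 + 1 = 10.

10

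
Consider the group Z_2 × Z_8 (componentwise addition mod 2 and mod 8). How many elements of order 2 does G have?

3

An element (a,b) has order lcm(ord(a), ord(b)); count pairs with lcm equal to 2.
Enumerating gives 3 such elements.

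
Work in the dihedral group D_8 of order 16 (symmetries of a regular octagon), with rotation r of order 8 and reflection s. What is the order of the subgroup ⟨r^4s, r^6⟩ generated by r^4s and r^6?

8

|⟨r^4s⟩| = 2 and |⟨r^6⟩| = 4, so |H| is a multiple of lcm(2, 4) = 4 and divides |G| = 16.
Closing under the operation: H = {e, r^2, r^4, r^6, s, r^2s, r^4s, r^6s}, so |H| = 8.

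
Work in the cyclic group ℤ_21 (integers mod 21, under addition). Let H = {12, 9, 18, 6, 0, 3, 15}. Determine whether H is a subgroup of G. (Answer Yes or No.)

|H| = 7 divides |G| = 21, consistent with Lagrange.
H contains the identity, every element's inverse is in H, and H is closed under +: it is a subgroup.
In fact H = ⟨18⟩.

Yes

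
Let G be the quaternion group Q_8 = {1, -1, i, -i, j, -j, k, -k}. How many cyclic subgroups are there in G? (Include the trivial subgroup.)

5

Group the elements of G by the cyclic subgroup they generate; each cyclic subgroup of order d accounts for φ(d) elements.
Cyclic subgroups by order — order 1: 1; order 2: 1; order 4: 3.
Total: 5.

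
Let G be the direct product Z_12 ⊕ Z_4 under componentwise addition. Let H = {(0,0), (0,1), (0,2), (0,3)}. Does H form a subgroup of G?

Yes

|H| = 4 divides |G| = 48, consistent with Lagrange.
H contains the identity, every element's inverse is in H, and H is closed under +: it is a subgroup.
In fact H = ⟨(0,1)⟩.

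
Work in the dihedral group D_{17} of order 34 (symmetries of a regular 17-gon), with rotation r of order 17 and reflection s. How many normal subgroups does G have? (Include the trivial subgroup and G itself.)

3

G has 20 subgroups. Checking conjugation-invariance by order — order 1: 1/1 normal; order 2: 0/17 normal; order 17: 1/1 normal; order 34: 1/1 normal.
Total normal subgroups: 3.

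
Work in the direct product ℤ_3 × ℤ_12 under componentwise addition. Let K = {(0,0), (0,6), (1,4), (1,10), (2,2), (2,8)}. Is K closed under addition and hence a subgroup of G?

Yes

|K| = 6 divides |G| = 36, consistent with Lagrange.
K contains the identity, every element's inverse is in K, and K is closed under +: it is a subgroup.
In fact K = ⟨(2,2)⟩.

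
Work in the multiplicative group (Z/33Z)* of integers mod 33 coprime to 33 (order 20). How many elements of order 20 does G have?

0

No element of G has order 20 (even though 20 | 20).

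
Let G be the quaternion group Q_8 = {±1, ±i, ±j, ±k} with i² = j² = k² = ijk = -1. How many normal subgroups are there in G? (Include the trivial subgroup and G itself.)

G has 6 subgroups. Checking conjugation-invariance by order — order 1: 1/1 normal; order 2: 1/1 normal; order 4: 3/3 normal; order 8: 1/1 normal.
Total normal subgroups: 6.

6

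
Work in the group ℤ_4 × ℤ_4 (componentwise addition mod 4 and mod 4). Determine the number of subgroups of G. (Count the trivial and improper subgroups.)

15

|G| = 16, so by Lagrange every subgroup order divides 16. Divisors: 1, 2, 4, 8, 16.
Subgroups by order — order 1: 1; order 2: 3; order 4: 7; order 8: 3; order 16: 1.
Total: 1 + 3 + 7 + 3 + 1 = 15.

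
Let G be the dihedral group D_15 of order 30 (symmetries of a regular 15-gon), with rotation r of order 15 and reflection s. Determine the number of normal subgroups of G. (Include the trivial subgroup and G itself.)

G has 28 subgroups. Checking conjugation-invariance by order — order 1: 1/1 normal; order 2: 0/15 normal; order 3: 1/1 normal; order 5: 1/1 normal; order 6: 0/5 normal; order 10: 0/3 normal; order 15: 1/1 normal; order 30: 1/1 normal.
Total normal subgroups: 5.

5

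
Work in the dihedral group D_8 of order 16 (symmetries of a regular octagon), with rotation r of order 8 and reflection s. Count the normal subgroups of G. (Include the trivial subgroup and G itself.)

G has 19 subgroups. Checking conjugation-invariance by order — order 1: 1/1 normal; order 2: 1/9 normal; order 4: 1/5 normal; order 8: 3/3 normal; order 16: 1/1 normal.
Total normal subgroups: 7.

7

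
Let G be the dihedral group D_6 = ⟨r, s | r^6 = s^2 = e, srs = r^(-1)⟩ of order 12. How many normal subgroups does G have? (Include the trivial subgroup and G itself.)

7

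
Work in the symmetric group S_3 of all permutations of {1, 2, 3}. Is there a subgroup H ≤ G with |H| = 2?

2 | 6. A subgroup of order 2 is {e, (1 2)}.

Yes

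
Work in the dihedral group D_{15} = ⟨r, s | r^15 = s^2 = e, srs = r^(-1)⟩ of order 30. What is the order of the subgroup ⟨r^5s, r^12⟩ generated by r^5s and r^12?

10

|⟨r^5s⟩| = 2 and |⟨r^12⟩| = 5, so |H| is a multiple of lcm(2, 5) = 10 and divides |G| = 30.
Closing under the operation: H = {e, r^3, r^6, r^9, r^12, r^2s, r^5s, r^8s, r^11s, r^14s}, so |H| = 10.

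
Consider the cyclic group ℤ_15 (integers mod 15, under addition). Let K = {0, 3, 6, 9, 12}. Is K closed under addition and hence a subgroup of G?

Yes

|K| = 5 divides |G| = 15, consistent with Lagrange.
K contains the identity, every element's inverse is in K, and K is closed under +: it is a subgroup.
In fact K = ⟨3⟩.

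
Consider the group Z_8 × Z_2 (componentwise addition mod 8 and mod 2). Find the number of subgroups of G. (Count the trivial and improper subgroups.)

11

|G| = 16, so by Lagrange every subgroup order divides 16. Divisors: 1, 2, 4, 8, 16.
Subgroups by order — order 1: 1; order 2: 3; order 4: 3; order 8: 3; order 16: 1.
Total: 1 + 3 + 3 + 3 + 1 = 11.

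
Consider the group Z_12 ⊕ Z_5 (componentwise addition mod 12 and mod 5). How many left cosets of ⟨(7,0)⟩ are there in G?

5

|⟨(7,0)⟩| = 12 and |G| = 60.
By Lagrange, [G : H] = |G|/|H| = 60/12 = 5.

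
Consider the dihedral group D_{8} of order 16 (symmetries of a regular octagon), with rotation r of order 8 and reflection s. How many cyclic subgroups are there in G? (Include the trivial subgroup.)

Group the elements of G by the cyclic subgroup they generate; each cyclic subgroup of order d accounts for φ(d) elements.
Cyclic subgroups by order — order 1: 1; order 2: 9; order 4: 1; order 8: 1.
Total: 12.

12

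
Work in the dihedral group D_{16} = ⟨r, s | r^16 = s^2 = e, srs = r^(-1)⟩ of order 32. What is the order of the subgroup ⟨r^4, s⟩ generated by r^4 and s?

8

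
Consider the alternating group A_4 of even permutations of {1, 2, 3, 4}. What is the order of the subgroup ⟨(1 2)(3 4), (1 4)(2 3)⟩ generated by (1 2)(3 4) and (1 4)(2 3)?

4

|⟨(1 2)(3 4)⟩| = 2 and |⟨(1 4)(2 3)⟩| = 2, so |H| is a multiple of lcm(2, 2) = 2 and divides |G| = 12.
Closing under the operation: H = {e, (1 2)(3 4), (1 3)(2 4), (1 4)(2 3)}, so |H| = 4.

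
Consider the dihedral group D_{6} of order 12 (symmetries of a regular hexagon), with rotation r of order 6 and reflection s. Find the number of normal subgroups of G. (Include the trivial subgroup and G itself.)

G has 16 subgroups. Checking conjugation-invariance by order — order 1: 1/1 normal; order 2: 1/7 normal; order 3: 1/1 normal; order 4: 0/3 normal; order 6: 3/3 normal; order 12: 1/1 normal.
Total normal subgroups: 7.

7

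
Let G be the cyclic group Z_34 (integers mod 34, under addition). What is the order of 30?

17

In Z_34, the order of an element a is n/gcd(a, n).
gcd(30, 34) = 2, so |⟨30⟩| = 34/2 = 17.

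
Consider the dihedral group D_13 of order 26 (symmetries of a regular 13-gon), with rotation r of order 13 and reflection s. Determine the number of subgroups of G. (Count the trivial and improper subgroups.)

16

|G| = 26, so by Lagrange every subgroup order divides 26. Divisors: 1, 2, 13, 26.
Subgroups by order — order 1: 1; order 2: 13; order 13: 1; order 26: 1.
Total: 1 + 13 + 1 + 1 = 16.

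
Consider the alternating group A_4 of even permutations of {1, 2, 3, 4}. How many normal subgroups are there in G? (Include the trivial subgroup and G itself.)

G has 10 subgroups. Checking conjugation-invariance by order — order 1: 1/1 normal; order 2: 0/3 normal; order 3: 0/4 normal; order 4: 1/1 normal; order 12: 1/1 normal.
Total normal subgroups: 3.

3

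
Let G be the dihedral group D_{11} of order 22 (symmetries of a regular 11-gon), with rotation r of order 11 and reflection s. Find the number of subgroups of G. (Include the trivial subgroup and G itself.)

|G| = 22, so by Lagrange every subgroup order divides 22. Divisors: 1, 2, 11, 22.
Subgroups by order — order 1: 1; order 2: 11; order 11: 1; order 22: 1.
Total: 1 + 11 + 1 + 1 = 14.

14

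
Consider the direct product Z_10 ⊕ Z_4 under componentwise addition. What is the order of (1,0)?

10

The order of (1,0) in Z_10 × Z_4 is lcm(ord(1) in Z_10, ord(0) in Z_4).
ord(1) = 10 and ord(0) = 1, so |⟨(1,0)⟩| = lcm(10, 1) = 10.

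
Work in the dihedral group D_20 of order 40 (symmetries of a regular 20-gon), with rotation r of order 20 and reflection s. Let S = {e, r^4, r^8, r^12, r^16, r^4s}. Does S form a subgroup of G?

No

|S| = 6 does not divide |G| = 40, so by Lagrange S is not a subgroup.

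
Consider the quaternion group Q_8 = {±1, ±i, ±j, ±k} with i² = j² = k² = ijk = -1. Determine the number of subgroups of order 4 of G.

|G| = 8 and 4 | 8, so subgroups of order 4 are possible by Lagrange.
The subgroups of order 4 are: {1, -1, i, -i}; {1, -1, j, -j}; {1, -1, k, -k}.
So G has 3 subgroups of order 4.

3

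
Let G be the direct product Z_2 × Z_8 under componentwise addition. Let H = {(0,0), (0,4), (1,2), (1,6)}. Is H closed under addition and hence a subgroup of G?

|H| = 4 divides |G| = 16, consistent with Lagrange.
H contains the identity, every element's inverse is in H, and H is closed under +: it is a subgroup.
In fact H = ⟨(1,6)⟩.

Yes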